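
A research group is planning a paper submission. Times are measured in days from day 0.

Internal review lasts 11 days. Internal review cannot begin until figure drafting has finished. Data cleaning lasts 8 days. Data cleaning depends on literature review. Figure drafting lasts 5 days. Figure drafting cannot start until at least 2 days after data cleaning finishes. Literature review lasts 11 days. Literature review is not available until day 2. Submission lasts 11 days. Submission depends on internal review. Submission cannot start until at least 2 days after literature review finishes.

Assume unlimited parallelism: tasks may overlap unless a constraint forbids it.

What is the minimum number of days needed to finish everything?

Literature review waits on its own release at day 2, so it starts at day 2 and finishes at 2 + 11 = day 13.
After literature review (finishes day 13), data cleaning can start at day 13 and finishes at day 21.
Figure drafting waits on data cleaning (finishes day 21, plus 2-day gap → day 23), so it starts at day 23 and finishes at 23 + 5 = day 28.
After figure drafting (finishes day 28), internal review can start at day 28 and finishes at day 39.
For submission: internal review (finishes day 39); literature review (finishes day 13, plus 2-day gap → day 15). Taking the maximum gives a start of day 39, and it finishes at 39 + 11 = day 50.
All tasks are finished once the last one completes. Finish times: Literature review at 13, Data cleaning at 21, Figure drafting at 28, Internal review at 39, Submission at 50. The latest is day 50.

50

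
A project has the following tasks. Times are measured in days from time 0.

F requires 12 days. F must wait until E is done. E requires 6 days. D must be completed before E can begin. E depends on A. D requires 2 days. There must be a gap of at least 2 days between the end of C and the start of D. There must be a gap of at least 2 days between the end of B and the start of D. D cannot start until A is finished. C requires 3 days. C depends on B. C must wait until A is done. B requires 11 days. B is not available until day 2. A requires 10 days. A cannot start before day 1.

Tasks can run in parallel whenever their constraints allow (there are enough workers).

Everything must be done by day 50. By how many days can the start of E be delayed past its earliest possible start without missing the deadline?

12

B waits on its own release at day 2, so it starts at day 2 and finishes at 2 + 11 = day 13.
After its own release at day 1, A can start at day 1 and finishes at day 11.
C cannot start until B (finishes day 13); A (finishes day 11). The controlling bound is day 13, so C finishes at 13 + 3 = day 16.
For D: C (finishes day 16, plus 2-day gap → day 18); B (finishes day 13, plus 2-day gap → day 15); A (finishes day 11). Taking the maximum gives a start of day 18, and it finishes at 18 + 2 = day 20.
E needs all of D (finishes day 20); A (finishes day 11). That puts its earliest start at day 20; it finishes at 20 + 6 = day 26.

Working backward from the deadline:
F must finish by day 50; it takes 12 days, so it must start by 50 − 12 = day 38.
E must finish before F (must start by day 38). With a 6-day duration, E must start by 38 − 6 = day 32.
So E can start as early as day 20 and as late as day 32, giving 32 − 20 = 12 days of slack.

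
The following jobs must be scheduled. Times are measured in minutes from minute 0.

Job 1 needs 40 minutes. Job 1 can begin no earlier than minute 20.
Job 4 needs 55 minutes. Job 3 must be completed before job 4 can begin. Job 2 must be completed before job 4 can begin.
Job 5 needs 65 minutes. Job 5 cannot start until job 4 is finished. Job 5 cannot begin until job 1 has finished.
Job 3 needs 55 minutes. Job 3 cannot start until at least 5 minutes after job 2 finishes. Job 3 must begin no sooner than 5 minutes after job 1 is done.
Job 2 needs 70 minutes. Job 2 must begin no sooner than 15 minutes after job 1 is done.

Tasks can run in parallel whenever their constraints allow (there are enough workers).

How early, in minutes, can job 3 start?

150

After its own release at minute 20, job 1 can start at minute 20 and finishes at minute 60.
Job 2 cannot begin until job 1 (finishes minute 60, plus 15-minute gap → minute 75). It runs from minute 75 to 75 + 70 = minute 145.
Job 3 waits on job 2 (finishes minute 145, plus 5-minute gap → minute 150); job 1 (finishes minute 60, plus 5-minute gap → minute 65). The latest of these is minute 150, which is the earliest job 3 can start.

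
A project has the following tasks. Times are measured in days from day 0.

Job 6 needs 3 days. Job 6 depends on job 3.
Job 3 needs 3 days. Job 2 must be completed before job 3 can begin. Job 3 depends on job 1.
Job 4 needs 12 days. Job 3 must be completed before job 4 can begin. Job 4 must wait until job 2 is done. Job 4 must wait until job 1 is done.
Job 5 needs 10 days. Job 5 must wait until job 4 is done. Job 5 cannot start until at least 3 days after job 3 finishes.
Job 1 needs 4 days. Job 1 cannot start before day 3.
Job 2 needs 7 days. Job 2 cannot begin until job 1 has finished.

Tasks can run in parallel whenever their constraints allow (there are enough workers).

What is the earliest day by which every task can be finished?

Job 1 cannot begin until its own release at day 3. It runs from day 3 to 3 + 4 = day 7.
Job 2 waits on job 1 (finishes day 7), so it starts at day 7 and finishes at 7 + 7 = day 14.
Job 3 needs all of job 2 (finishes day 14); job 1 (finishes day 7). That puts its earliest start at day 14; it finishes at 14 + 3 = day 17.
Job 6 waits on job 3 (finishes day 17), so it starts at day 17 and finishes at 17 + 3 = day 20.
Job 4 has to wait for job 3 (finishes day 17); job 2 (finishes day 14); job 1 (finishes day 7). The latest of these is day 17, so job 4 runs day 17 to 17 + 12 = day 29.
Job 5 has to wait for job 4 (finishes day 29); job 3 (finishes day 17, plus 3-day gap → day 20). The latest of these is day 29, so job 5 runs day 29 to 29 + 10 = day 39.
All tasks are finished once the last one completes. Finish times: Job 1 at 7, Job 2 at 14, Job 3 at 17, Job 4 at 29, Job 5 at 39, Job 6 at 20. The latest is day 39.

39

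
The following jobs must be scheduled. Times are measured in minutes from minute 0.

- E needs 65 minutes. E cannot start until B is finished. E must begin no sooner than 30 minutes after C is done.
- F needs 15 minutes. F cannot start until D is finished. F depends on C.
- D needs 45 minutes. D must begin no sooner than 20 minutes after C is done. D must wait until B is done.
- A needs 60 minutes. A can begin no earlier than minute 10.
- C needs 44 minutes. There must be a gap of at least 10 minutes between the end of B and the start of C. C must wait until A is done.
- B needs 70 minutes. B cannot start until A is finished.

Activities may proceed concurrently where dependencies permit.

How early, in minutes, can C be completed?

A cannot begin until its own release at minute 10. It runs from minute 10 to 10 + 60 = minute 70.
B cannot begin until A (finishes minute 70). It runs from minute 70 to 70 + 70 = minute 140.
For C: B (finishes minute 140, plus 10-minute gap → minute 150); A (finishes minute 70). Taking the maximum gives a start of minute 150, and it finishes at 150 + 44 = minute 194.

194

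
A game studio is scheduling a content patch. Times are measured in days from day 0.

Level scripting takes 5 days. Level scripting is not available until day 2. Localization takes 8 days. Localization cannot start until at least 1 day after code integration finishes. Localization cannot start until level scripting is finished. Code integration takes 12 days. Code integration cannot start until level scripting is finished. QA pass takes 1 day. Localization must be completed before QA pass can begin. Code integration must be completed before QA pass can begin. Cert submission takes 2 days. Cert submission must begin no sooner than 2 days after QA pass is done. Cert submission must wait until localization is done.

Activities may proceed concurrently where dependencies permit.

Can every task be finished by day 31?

No

Level scripting cannot begin until its own release at day 2. It runs from day 2 to 2 + 5 = day 7.
Code integration waits on level scripting (finishes day 7), so it starts at day 7 and finishes at 7 + 12 = day 19.
Localization needs all of code integration (finishes day 19, plus 1-day gap → day 20); level scripting (finishes day 7). That puts its earliest start at day 20; it finishes at 20 + 8 = day 28.
QA pass needs all of localization (finishes day 28); code integration (finishes day 19). That puts its earliest start at day 28; it finishes at 28 + 1 = day 29.
Cert submission cannot start until QA pass (finishes day 29, plus 2-day gap → day 31); localization (finishes day 28). The controlling bound is day 31, so cert submission finishes at 31 + 2 = day 33.
The earliest everything can be done is day 33, which is after the deadline of 31, so it is not possible.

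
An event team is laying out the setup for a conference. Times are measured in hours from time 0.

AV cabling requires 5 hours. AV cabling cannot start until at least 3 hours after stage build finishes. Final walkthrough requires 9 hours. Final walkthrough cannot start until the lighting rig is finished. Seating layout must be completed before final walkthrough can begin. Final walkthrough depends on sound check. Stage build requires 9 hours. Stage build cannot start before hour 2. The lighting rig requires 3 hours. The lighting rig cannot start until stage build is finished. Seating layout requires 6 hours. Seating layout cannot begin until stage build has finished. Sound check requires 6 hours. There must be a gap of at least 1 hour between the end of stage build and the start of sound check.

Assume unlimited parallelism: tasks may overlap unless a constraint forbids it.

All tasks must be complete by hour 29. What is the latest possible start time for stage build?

Final walkthrough has no dependents, so it just needs to finish by hour 29. Starting by 29 − 9 = hour 20 achieves that.
The lighting rig has to be done before final walkthrough (must start by hour 20). That means finishing by hour 20, i.e. starting by 20 − 3 = hour 17.
AV cabling must finish by hour 29; it takes 5 hours, so it must start by 29 − 5 = hour 24.
Since final walkthrough (must start by hour 20) depends on it, seating layout must finish by hour 20. Backing off its 6-hour duration gives a latest start of hour 14.
Since final walkthrough (must start by hour 20) depends on it, sound check must finish by hour 20. Backing off its 6-hour duration gives a latest start of hour 14.
Stage build has several dependents: the lighting rig (must start by hour 17); AV cabling (must start by hour 24, minus 3-hour gap → hour 21); seating layout (must start by hour 14); sound check (must start by hour 14, minus 1-hour gap → hour 13). The earliest of those limits is hour 13, so stage build must start by 13 − 9 = hour 4.

4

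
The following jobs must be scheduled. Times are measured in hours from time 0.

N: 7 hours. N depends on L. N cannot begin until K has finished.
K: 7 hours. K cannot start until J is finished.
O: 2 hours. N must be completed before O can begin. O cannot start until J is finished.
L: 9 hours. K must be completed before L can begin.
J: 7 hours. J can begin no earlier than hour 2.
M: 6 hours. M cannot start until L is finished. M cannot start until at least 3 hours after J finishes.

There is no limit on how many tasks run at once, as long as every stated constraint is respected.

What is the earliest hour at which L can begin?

J waits on its own release at hour 2, so it starts at hour 2 and finishes at 2 + 7 = hour 9.
K waits on J (finishes hour 9), so it starts at hour 9 and finishes at 9 + 7 = hour 16.
L waits on K (finishes hour 16), so the earliest it can start is hour 16.

16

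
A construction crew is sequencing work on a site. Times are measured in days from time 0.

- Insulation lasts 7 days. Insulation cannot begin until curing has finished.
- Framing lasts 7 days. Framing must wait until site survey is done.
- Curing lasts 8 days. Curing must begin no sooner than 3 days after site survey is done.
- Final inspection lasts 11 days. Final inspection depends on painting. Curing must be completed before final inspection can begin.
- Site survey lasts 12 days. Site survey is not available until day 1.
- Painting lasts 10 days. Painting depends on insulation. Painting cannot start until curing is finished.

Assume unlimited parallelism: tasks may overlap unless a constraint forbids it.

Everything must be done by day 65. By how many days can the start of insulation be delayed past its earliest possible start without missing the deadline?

13

Site survey waits on its own release at day 1, so it starts at day 1 and finishes at 1 + 12 = day 13.
Curing cannot begin until site survey (finishes day 13, plus 3-day gap → day 16). It runs from day 16 to 16 + 8 = day 24.
Insulation waits on curing (finishes day 24), so it starts at day 24 and finishes at 24 + 7 = day 31.

Working backward from the deadline:
Final inspection must finish by day 65; it takes 11 days, so it must start by 65 − 11 = day 54.
Since final inspection (must start by day 54) depends on it, painting must finish by day 54. Backing off its 10-day duration gives a latest start of day 44.
Insulation feeds into painting (must start by day 44); so insulation must finish by day 44 and therefore start by day 37.
So insulation can start as early as day 24 and as late as day 37, giving 37 − 24 = 13 days of slack.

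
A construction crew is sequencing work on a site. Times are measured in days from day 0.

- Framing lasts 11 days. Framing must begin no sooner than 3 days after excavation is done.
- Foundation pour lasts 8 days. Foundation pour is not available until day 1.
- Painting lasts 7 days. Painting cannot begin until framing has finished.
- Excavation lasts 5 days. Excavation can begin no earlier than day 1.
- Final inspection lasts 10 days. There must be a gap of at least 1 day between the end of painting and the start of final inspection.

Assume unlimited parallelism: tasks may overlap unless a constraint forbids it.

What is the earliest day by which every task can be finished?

Foundation pour waits on its own release at day 1, so it starts at day 1 and finishes at 1 + 8 = day 9.
After its own release at day 1, excavation can start at day 1 and finishes at day 6.
Framing waits on excavation (finishes day 6, plus 3-day gap → day 9), so it starts at day 9 and finishes at 9 + 11 = day 20.
Painting cannot begin until framing (finishes day 20). It runs from day 20 to 20 + 7 = day 27.
After painting (finishes day 27, plus 1-day gap → day 28), final inspection can start at day 28 and finishes at day 38.
All tasks are finished once the last one completes. Finish times: Excavation at 6, Foundation pour at 9, Framing at 20, Painting at 27, Final inspection at 38. The latest is day 38.

38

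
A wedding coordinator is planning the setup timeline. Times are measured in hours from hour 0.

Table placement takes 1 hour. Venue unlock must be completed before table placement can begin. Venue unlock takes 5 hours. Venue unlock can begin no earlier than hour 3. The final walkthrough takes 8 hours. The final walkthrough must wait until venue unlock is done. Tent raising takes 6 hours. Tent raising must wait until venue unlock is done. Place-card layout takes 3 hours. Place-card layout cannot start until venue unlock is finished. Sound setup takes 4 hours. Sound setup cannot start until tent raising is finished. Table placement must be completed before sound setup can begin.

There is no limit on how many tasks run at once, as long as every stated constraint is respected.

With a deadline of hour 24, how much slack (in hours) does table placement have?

11

Venue unlock waits on its own release at hour 3, so it starts at hour 3 and finishes at 3 + 5 = hour 8.
Table placement cannot begin until venue unlock (finishes hour 8). It runs from hour 8 to 8 + 1 = hour 9.

Working backward from the deadline:
To finish by hour 24, sound setup (duration 4) must start no later than hour 20.
Since sound setup (must start by hour 20) depends on it, table placement must finish by hour 20. Backing off its 1-hour duration gives a latest start of hour 19.
So table placement can start as early as hour 8 and as late as hour 19, giving 19 − 8 = 11 hours of slack.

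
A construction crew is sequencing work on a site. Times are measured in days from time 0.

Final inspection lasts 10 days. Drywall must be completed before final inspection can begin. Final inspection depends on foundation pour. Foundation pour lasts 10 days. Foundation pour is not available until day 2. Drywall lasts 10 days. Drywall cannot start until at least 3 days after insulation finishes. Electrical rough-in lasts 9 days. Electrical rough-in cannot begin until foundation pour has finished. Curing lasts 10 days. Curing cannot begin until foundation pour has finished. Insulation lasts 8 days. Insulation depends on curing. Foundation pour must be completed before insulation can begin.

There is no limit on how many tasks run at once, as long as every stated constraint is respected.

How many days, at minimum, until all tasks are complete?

Foundation pour waits on its own release at day 2, so it starts at day 2 and finishes at 2 + 10 = day 12.
Electrical rough-in waits on foundation pour (finishes day 12), so it starts at day 12 and finishes at 12 + 9 = day 21.
After foundation pour (finishes day 12), curing can start at day 12 and finishes at day 22.
Insulation needs all of curing (finishes day 22); foundation pour (finishes day 12). That puts its earliest start at day 22; it finishes at 22 + 8 = day 30.
After insulation (finishes day 30, plus 3-day gap → day 33), drywall can start at day 33 and finishes at day 43.
Final inspection has to wait for drywall (finishes day 43); foundation pour (finishes day 12). The latest of these is day 43, so final inspection runs day 43 to 43 + 10 = day 53.
All tasks are finished once the last one completes. Finish times: Foundation pour at 12, Curing at 22, Electrical rough-in at 21, Insulation at 30, Drywall at 43, Final inspection at 53. The latest is day 53.

53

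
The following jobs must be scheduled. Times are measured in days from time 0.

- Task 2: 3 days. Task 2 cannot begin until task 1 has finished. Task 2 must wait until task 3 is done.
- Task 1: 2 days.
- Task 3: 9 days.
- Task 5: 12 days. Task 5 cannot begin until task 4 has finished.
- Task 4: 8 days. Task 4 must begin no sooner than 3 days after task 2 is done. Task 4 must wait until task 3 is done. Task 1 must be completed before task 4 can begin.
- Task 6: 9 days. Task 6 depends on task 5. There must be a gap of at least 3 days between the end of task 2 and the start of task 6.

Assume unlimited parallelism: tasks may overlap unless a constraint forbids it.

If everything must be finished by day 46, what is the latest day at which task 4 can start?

17

Task 6 has no dependents, so it just needs to finish by day 46. Starting by 46 − 9 = day 37 achieves that.
Since task 6 (must start by day 37) depends on it, task 5 must finish by day 37. Backing off its 12-day duration gives a latest start of day 25.
Task 4 must finish before task 5 (must start by day 25). With an 8-day duration, task 4 must start by 25 − 8 = day 17.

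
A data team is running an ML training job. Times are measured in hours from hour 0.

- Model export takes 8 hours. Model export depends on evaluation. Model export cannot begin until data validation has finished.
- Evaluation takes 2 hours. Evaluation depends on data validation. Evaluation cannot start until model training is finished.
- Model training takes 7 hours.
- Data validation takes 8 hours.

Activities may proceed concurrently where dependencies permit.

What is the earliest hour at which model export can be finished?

18

Model training can start immediately at hour 0; it finishes at hour 7.
Data validation has no prerequisites, so it starts at hour 0 and finishes at hour 8.
Evaluation has to wait for data validation (finishes hour 8); model training (finishes hour 7). The latest of these is hour 8, so evaluation runs hour 8 to 8 + 2 = hour 10.
For model export: evaluation (finishes hour 10); data validation (finishes hour 8). Taking the maximum gives a start of hour 10, and it finishes at 10 + 8 = hour 18.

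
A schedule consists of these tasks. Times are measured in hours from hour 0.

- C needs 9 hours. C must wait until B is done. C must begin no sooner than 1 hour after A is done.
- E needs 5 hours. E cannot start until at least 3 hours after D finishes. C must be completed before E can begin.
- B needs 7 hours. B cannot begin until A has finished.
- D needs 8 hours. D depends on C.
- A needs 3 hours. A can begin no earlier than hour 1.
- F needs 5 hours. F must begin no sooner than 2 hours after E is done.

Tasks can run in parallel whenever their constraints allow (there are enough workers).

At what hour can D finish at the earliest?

28

After its own release at hour 1, A can start at hour 1 and finishes at hour 4.
After A (finishes hour 4), B can start at hour 4 and finishes at hour 11.
C needs all of B (finishes hour 11); A (finishes hour 4, plus 1-hour gap → hour 5). That puts its earliest start at hour 11; it finishes at 11 + 9 = hour 20.
D cannot begin until C (finishes hour 20). It runs from hour 20 to 20 + 8 = hour 28.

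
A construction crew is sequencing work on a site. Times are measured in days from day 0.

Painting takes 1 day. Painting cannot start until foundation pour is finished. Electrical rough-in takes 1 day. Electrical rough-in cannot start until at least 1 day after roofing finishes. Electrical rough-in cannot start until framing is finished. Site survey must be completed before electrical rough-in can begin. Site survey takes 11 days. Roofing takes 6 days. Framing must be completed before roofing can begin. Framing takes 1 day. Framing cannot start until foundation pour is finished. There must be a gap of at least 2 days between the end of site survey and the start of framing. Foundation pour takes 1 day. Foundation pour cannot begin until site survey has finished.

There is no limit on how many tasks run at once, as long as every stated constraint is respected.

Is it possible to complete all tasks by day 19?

No

Site survey has no prerequisites, so it starts at day 0 and finishes at day 11.
Foundation pour waits on site survey (finishes day 11), so it starts at day 11 and finishes at 11 + 1 = day 12.
Painting cannot begin until foundation pour (finishes day 12). It runs from day 12 to 12 + 1 = day 13.
Framing has to wait for foundation pour (finishes day 12); site survey (finishes day 11, plus 2-day gap → day 13). The latest of these is day 13, so framing runs day 13 to 13 + 1 = day 14.
After framing (finishes day 14), roofing can start at day 14 and finishes at day 20.
Electrical rough-in has to wait for roofing (finishes day 20, plus 1-day gap → day 21); framing (finishes day 14); site survey (finishes day 11). The latest of these is day 21, so electrical rough-in runs day 21 to 21 + 1 = day 22.
The earliest everything can be done is day 22, which is after the deadline of 19, so it is not possible.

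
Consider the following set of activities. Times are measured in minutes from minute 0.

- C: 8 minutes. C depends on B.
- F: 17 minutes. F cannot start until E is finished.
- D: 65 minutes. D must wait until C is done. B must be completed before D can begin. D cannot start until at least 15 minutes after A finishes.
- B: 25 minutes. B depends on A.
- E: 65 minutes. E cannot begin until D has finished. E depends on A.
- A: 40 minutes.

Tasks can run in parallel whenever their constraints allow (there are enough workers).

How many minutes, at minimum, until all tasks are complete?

A has no prerequisites, so it starts at minute 0 and finishes at minute 40.
B waits on A (finishes minute 40), so it starts at minute 40 and finishes at 40 + 25 = minute 65.
After B (finishes minute 65), C can start at minute 65 and finishes at minute 73.
D cannot start until C (finishes minute 73); B (finishes minute 65); A (finishes minute 40, plus 15-minute gap → minute 55). The controlling bound is minute 73, so D finishes at 73 + 65 = minute 138.
E needs all of D (finishes minute 138); A (finishes minute 40). That puts its earliest start at minute 138; it finishes at 138 + 65 = minute 203.
F waits on E (finishes minute 203), so it starts at minute 203 and finishes at 203 + 17 = minute 220.
All tasks are finished once the last one completes. Finish times: A at 40, B at 65, C at 73, D at 138, E at 203, F at 220. The latest is minute 220.

220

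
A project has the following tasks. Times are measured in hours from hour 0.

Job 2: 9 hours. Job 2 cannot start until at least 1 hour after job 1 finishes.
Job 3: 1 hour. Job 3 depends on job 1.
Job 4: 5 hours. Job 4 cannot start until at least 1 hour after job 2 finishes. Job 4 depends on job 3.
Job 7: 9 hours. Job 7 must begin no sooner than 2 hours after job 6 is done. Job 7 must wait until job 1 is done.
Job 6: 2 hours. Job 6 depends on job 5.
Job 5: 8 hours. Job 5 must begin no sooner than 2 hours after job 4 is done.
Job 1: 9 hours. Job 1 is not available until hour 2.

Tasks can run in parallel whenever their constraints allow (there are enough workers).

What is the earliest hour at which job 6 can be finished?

39

Job 1 waits on its own release at hour 2, so it starts at hour 2 and finishes at 2 + 9 = hour 11.
After job 1 (finishes hour 11), job 3 can start at hour 11 and finishes at hour 12.
After job 1 (finishes hour 11, plus 1-hour gap → hour 12), job 2 can start at hour 12 and finishes at hour 21.
Job 4 has to wait for job 2 (finishes hour 21, plus 1-hour gap → hour 22); job 3 (finishes hour 12). The latest of these is hour 22, so job 4 runs hour 22 to 22 + 5 = hour 27.
After job 4 (finishes hour 27, plus 2-hour gap → hour 29), job 5 can start at hour 29 and finishes at hour 37.
Job 6 waits on job 5 (finishes hour 37), so it starts at hour 37 and finishes at 37 + 2 = hour 39.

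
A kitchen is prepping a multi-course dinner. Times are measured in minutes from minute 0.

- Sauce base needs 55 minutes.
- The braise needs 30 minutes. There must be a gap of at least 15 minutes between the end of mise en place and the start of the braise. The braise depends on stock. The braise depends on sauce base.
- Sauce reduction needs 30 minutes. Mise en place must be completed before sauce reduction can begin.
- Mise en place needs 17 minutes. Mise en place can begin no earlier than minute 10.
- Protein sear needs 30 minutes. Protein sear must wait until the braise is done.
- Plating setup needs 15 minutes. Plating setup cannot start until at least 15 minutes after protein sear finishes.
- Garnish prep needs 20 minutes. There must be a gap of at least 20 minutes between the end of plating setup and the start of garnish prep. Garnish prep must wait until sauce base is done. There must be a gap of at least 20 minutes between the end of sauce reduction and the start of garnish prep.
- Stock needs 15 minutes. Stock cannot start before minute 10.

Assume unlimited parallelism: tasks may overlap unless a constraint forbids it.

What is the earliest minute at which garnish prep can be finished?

Nothing blocks sauce base, so it runs from minute 0 to minute 55.
Stock cannot begin until its own release at minute 10. It runs from minute 10 to 10 + 15 = minute 25.
Mise en place waits on its own release at minute 10, so it starts at minute 10 and finishes at 10 + 17 = minute 27.
Sauce reduction waits on mise en place (finishes minute 27), so it starts at minute 27 and finishes at 27 + 30 = minute 57.
The braise has to wait for mise en place (finishes minute 27, plus 15-minute gap → minute 42); stock (finishes minute 25); sauce base (finishes minute 55). The latest of these is minute 55, so the braise runs minute 55 to 55 + 30 = minute 85.
Protein sear waits on the braise (finishes minute 85), so it starts at minute 85 and finishes at 85 + 30 = minute 115.
Plating setup cannot begin until protein sear (finishes minute 115, plus 15-minute gap → minute 130). It runs from minute 130 to 130 + 15 = minute 145.
Garnish prep cannot start until plating setup (finishes minute 145, plus 20-minute gap → minute 165); sauce base (finishes minute 55); sauce reduction (finishes minute 57, plus 20-minute gap → minute 77). The controlling bound is minute 165, so garnish prep finishes at 165 + 20 = minute 185.

185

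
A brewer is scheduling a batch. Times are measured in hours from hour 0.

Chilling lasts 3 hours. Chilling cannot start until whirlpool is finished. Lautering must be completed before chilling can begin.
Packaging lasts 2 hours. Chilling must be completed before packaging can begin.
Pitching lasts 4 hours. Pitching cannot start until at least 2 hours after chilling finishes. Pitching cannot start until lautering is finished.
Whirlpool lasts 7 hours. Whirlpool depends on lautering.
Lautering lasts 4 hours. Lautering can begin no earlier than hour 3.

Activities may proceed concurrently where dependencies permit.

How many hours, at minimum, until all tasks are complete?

23

Lautering cannot begin until its own release at hour 3. It runs from hour 3 to 3 + 4 = hour 7.
After lautering (finishes hour 7), whirlpool can start at hour 7 and finishes at hour 14.
Chilling cannot start until whirlpool (finishes hour 14); lautering (finishes hour 7). The controlling bound is hour 14, so chilling finishes at 14 + 3 = hour 17.
Packaging cannot begin until chilling (finishes hour 17). It runs from hour 17 to 17 + 2 = hour 19.
Pitching has to wait for chilling (finishes hour 17, plus 2-hour gap → hour 19); lautering (finishes hour 7). The latest of these is hour 19, so pitching runs hour 19 to 19 + 4 = hour 23.
All tasks are finished once the last one completes. Finish times: Lautering at 7, Whirlpool at 14, Chilling at 17, Pitching at 23, Packaging at 19. The latest is hour 23.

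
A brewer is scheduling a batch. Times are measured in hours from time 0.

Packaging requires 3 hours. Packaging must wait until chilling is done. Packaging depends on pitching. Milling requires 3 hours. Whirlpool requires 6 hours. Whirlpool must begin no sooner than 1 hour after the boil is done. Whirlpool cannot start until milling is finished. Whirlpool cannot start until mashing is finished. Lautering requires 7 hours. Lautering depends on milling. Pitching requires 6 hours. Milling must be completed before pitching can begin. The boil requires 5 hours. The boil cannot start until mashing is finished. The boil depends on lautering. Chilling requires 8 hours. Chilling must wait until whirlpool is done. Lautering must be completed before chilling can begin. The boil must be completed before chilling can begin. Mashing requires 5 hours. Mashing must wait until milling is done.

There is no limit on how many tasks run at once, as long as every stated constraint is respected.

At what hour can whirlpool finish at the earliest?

Milling has no prerequisites, so it starts at hour 0 and finishes at hour 3.
Lautering waits on milling (finishes hour 3), so it starts at hour 3 and finishes at 3 + 7 = hour 10.
Mashing waits on milling (finishes hour 3), so it starts at hour 3 and finishes at 3 + 5 = hour 8.
The boil needs all of mashing (finishes hour 8); lautering (finishes hour 10). That puts its earliest start at hour 10; it finishes at 10 + 5 = hour 15.
Whirlpool has to wait for the boil (finishes hour 15, plus 1-hour gap → hour 16); milling (finishes hour 3); mashing (finishes hour 8). The latest of these is hour 16, so whirlpool runs hour 16 to 16 + 6 = hour 22.

22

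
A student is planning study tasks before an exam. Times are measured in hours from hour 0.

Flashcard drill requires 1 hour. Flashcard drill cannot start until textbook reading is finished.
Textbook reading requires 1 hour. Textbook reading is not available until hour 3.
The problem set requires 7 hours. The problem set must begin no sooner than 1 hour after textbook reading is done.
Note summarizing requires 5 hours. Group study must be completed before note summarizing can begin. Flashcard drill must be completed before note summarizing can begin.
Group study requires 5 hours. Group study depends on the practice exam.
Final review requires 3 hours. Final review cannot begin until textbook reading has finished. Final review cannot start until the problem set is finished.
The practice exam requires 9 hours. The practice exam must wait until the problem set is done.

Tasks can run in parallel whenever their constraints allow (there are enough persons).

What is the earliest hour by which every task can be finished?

31

After its own release at hour 3, textbook reading can start at hour 3 and finishes at hour 4.
Flashcard drill waits on textbook reading (finishes hour 4), so it starts at hour 4 and finishes at 4 + 1 = hour 5.
The problem set waits on textbook reading (finishes hour 4, plus 1-hour gap → hour 5), so it starts at hour 5 and finishes at 5 + 7 = hour 12.
Final review has to wait for textbook reading (finishes hour 4); the problem set (finishes hour 12). The latest of these is hour 12, so final review runs hour 12 to 12 + 3 = hour 15.
After the problem set (finishes hour 12), the practice exam can start at hour 12 and finishes at hour 21.
After the practice exam (finishes hour 21), group study can start at hour 21 and finishes at hour 26.
Note summarizing needs all of group study (finishes hour 26); flashcard drill (finishes hour 5). That puts its earliest start at hour 26; it finishes at 26 + 5 = hour 31.
All tasks are finished once the last one completes. Finish times: Textbook reading at 4, The problem set at 12, Flashcard drill at 5, The practice exam at 21, Group study at 26, Note summarizing at 31, Final review at 15. The latest is hour 31.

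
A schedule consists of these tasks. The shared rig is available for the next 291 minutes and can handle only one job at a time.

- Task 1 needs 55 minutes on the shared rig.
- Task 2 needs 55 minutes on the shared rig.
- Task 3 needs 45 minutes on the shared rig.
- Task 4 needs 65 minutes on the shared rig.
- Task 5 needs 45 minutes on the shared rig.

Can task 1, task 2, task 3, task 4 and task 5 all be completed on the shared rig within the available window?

Running back to back, the jobs need 55 + 55 + 45 + 65 + 45 = 265 minutes on the shared rig.
Since 265 ≤ 291, they fit within the window.

Yes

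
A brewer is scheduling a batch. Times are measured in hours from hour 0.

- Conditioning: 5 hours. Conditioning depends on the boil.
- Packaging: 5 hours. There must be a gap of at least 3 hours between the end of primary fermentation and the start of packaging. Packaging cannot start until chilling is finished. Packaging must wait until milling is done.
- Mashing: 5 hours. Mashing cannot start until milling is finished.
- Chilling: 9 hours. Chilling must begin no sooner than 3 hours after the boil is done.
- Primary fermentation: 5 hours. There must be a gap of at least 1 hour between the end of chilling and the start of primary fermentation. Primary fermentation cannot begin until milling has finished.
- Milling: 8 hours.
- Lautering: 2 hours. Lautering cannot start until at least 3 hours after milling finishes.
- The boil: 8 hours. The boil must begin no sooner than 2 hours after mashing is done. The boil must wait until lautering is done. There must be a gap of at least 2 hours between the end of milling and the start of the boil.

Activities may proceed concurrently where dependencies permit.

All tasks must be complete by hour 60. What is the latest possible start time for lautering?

Packaging has no dependents, so it just needs to finish by hour 60. Starting by 60 − 5 = hour 55 achieves that.
Primary fermentation has to be done before packaging (must start by hour 55, minus 3-hour gap → hour 52). That means finishing by hour 52, i.e. starting by 52 − 5 = hour 47.
Chilling has several dependents: primary fermentation (must start by hour 47, minus 1-hour gap → hour 46); packaging (must start by hour 55). The earliest of those limits is hour 46, so chilling must start by 46 − 9 = hour 37.
Conditioning must finish by hour 60; it takes 5 hours, so it must start by 60 − 5 = hour 55.
The boil has several dependents: chilling (must start by hour 37, minus 3-hour gap → hour 34); conditioning (must start by hour 55). The earliest of those limits is hour 34, so the boil must start by 34 − 8 = hour 26.
Lautering feeds into the boil (must start by hour 26); so lautering must finish by hour 26 and therefore start by hour 24.

24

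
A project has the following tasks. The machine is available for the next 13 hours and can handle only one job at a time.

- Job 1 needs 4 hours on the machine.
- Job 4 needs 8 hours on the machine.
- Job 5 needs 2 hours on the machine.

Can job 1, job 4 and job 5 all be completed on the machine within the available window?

Running back to back, the jobs need 4 + 8 + 2 = 14 hours on the machine.
Since 14 > 13, they cannot all fit.

No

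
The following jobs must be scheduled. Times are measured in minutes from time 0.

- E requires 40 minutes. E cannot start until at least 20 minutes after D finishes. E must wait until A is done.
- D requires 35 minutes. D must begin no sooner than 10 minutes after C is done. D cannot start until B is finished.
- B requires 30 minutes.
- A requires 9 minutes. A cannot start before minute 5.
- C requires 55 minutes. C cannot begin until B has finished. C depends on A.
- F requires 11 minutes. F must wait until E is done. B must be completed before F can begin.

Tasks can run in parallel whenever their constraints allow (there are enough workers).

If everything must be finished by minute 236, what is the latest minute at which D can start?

130

Nothing follows F; the deadline of minute 236 is its only limit. It must start by 236 − 11 = minute 225.
E must finish before F (must start by minute 225). With a 40-minute duration, E must start by 225 − 40 = minute 185.
D feeds into E (must start by minute 185, minus 20-minute gap → minute 165); so D must finish by minute 165 and therefore start by minute 130.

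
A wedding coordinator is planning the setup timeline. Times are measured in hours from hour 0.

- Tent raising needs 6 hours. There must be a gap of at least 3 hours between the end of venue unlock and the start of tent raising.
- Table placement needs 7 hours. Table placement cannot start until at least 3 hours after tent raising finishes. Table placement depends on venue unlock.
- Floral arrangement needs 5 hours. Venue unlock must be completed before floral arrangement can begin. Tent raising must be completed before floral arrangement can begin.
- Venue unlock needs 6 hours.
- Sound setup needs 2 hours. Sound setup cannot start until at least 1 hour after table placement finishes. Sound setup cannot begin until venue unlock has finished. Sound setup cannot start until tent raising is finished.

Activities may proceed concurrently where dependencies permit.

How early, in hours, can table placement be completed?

25

Venue unlock can start immediately at hour 0; it finishes at hour 6.
Tent raising waits on venue unlock (finishes hour 6, plus 3-hour gap → hour 9), so it starts at hour 9 and finishes at 9 + 6 = hour 15.
For table placement: tent raising (finishes hour 15, plus 3-hour gap → hour 18); venue unlock (finishes hour 6). Taking the maximum gives a start of hour 18, and it finishes at 18 + 7 = hour 25.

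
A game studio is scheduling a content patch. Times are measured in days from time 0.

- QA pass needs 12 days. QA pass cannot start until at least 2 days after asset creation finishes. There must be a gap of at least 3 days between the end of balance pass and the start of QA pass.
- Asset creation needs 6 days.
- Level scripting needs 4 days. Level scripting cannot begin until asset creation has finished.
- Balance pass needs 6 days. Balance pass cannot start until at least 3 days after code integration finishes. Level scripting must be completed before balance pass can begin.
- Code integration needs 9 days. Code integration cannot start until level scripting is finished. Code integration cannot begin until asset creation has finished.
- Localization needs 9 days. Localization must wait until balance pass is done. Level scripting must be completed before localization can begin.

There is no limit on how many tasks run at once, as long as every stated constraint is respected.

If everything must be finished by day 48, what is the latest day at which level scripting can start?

To finish by day 48, localization (duration 9) must start no later than day 39.
QA pass must finish by day 48; it takes 12 days, so it must start by 48 − 12 = day 36.
Balance pass feeds localization (must start by day 39); QA pass (must start by day 36, minus 3-day gap → day 33). Taking the minimum, balance pass must finish by day 33 and start by 33 − 6 = day 27.
Code integration must finish before balance pass (must start by day 27, minus 3-day gap → day 24). With a 9-day duration, code integration must start by 24 − 9 = day 15.
For level scripting: code integration (must start by day 15); balance pass (must start by day 27); localization (must start by day 39). The most restrictive is day 15; with a 4-day duration, level scripting must start by day 11.

11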